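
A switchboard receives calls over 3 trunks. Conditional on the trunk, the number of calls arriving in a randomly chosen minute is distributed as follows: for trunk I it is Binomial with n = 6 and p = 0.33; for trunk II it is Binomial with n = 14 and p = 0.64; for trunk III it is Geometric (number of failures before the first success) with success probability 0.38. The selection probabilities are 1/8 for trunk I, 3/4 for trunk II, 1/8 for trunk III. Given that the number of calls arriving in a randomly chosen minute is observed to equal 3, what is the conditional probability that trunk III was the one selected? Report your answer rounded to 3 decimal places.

Likelihoods P(X=3 | ·): I: 0.21617; II: 0.00125594; III: 0.0905646.
Posterior ∝ prior × likelihood. Numerator for III: 0.125·0.0905646 = 0.0113206.
Normalizing constant: 0.125·0.21617 + 0.75·0.00125594 + 0.125·0.0905646 = 0.0392838.
P(III | observation) = 0.0113206 / 0.0392838 = 0.288174.

0.288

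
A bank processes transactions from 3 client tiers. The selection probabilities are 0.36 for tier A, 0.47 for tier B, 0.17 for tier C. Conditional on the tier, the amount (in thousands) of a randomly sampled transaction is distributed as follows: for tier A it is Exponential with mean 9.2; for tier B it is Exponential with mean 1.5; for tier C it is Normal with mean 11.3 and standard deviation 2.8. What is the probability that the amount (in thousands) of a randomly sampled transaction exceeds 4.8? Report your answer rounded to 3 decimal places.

0.401

Conditional on each tier, P(X > 4.8): A: 0.593487; B: 0.0407622; C: 0.989868.
By total probability, P(X > 4.8) = 0.36·0.593487 + 0.47·0.0407622 + 0.17·0.989868 = 0.401091.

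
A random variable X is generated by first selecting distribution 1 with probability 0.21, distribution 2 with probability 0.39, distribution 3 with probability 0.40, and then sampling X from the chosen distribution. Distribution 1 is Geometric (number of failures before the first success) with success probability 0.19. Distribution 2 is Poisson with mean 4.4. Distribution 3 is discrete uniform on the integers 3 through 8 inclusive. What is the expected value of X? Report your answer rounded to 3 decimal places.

4.811

Component means — 1: 4.26316; 2: 4.4; 3: 5.5.
E[X] = 0.21·4.26316 + 0.39·4.4 + 0.4·5.5 = 4.81126.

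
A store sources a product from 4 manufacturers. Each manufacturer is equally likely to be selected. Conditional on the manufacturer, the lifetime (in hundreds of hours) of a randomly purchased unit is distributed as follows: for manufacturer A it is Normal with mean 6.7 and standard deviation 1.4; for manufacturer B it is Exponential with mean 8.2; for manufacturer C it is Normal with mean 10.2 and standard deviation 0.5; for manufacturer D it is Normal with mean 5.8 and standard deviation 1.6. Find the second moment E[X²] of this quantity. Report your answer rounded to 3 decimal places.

80.455

For each component E[X²] = Var + (mean)², giving A: 46.85; B: 134.48; C: 104.29; D: 36.2.
Overall E[X²] = 0.25·46.85 + 0.25·134.48 + 0.25·104.29 + 0.25·36.2 = 80.455.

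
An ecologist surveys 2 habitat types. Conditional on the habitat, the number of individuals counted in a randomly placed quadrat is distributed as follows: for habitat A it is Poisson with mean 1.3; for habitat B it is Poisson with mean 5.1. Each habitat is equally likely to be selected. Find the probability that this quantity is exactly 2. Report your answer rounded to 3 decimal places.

0.155

Conditional on each habitat, P(X = 2): A: 0.230289; B: 0.0792882.
By total probability, P(X = 2) = 0.5·0.230289 + 0.5·0.0792882 = 0.154789.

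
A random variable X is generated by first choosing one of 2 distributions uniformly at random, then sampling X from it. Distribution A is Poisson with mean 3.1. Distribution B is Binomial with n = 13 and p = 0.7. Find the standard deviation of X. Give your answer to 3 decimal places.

3.452

Per component, A: μ=3.1, E[X²]=12.71; B: μ=9.1, E[X²]=85.54.
E[X] = 0.5·3.1 + 0.5·9.1 = 6.1.
E[X²] = 0.5·12.71 + 0.5·85.54 = 49.125.
Var(X) = E[X²] − (E[X])² = 49.125 − 37.21 = 11.915.
SD(X) = √11.915 = 3.45181.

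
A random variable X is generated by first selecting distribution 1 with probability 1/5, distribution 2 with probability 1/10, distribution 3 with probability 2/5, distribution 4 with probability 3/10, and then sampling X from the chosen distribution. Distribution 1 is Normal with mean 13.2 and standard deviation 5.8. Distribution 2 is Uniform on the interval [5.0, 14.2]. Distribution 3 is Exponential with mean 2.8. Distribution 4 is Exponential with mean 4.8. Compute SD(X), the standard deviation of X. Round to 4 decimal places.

5.8007

Per component, 1: μ=13.2, E[X²]=207.88; 2: μ=9.6, E[X²]=99.2133; 3: μ=2.8, E[X²]=15.68; 4: μ=4.8, E[X²]=46.08.
E[X] = 0.2·13.2 + 0.1·9.6 + 0.4·2.8 + 0.3·4.8 = 6.16.
E[X²] = 0.2·207.88 + 0.1·99.2133 + 0.4·15.68 + 0.3·46.08 = 71.5933.
Var(X) = E[X²] − (E[X])² = 71.5933 − 37.9456 = 33.6477.
SD(X) = √33.6477 = 5.80067.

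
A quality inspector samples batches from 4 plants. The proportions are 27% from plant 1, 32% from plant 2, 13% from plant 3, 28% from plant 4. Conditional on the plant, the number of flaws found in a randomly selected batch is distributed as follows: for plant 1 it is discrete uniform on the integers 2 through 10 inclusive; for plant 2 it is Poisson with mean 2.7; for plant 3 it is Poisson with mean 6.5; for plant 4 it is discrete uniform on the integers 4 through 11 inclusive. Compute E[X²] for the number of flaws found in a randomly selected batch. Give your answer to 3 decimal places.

38.274

For each component E[X²] = Var + (mean)², giving 1: 42.6667; 2: 9.99; 3: 48.75; 4: 61.5.
Overall E[X²] = 0.27·42.6667 + 0.32·9.99 + 0.13·48.75 + 0.28·61.5 = 38.2743.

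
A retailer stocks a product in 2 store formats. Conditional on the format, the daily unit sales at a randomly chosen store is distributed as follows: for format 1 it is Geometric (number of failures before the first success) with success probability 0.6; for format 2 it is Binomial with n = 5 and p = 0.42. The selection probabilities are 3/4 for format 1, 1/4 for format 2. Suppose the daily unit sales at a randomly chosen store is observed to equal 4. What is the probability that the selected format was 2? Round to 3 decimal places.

Likelihoods P(X=4 | ·): 1: 0.01536; 2: 0.0902392.
Posterior ∝ prior × likelihood. Numerator for 2: 0.25·0.0902392 = 0.0225598.
Normalizing constant: 0.75·0.01536 + 0.25·0.0902392 = 0.0340798.
P(2 | observation) = 0.0225598 / 0.0340798 = 0.66197.

0.662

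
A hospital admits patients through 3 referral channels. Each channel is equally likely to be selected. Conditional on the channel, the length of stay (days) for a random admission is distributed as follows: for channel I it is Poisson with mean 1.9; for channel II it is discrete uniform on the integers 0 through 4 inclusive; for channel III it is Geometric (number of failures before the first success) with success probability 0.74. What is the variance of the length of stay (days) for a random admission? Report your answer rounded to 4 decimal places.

2.0279

Per component, I: μ=1.9, E[X²]=5.51; II: μ=2, E[X²]=6; III: μ=0.351351, E[X²]=0.598247.
E[X] = 0.333333·1.9 + 0.333333·2 + 0.333333·0.351351 = 1.41712.
E[X²] = 0.333333·5.51 + 0.333333·6 + 0.333333·0.598247 = 4.03608.
Var(X) = E[X²] − (E[X])² = 4.03608 − 2.00822 = 2.02786.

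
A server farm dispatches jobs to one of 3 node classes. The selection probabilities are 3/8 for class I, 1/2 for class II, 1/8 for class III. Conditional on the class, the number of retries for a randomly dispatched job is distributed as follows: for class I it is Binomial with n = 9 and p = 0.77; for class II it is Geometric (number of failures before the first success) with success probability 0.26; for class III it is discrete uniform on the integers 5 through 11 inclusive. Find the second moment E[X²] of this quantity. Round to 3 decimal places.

36.631

For each component E[X²] = Var + (mean)², giving I: 49.6188; II: 19.0473; III: 68.
Overall E[X²] = 0.375·49.6188 + 0.5·19.0473 + 0.125·68 = 36.6307.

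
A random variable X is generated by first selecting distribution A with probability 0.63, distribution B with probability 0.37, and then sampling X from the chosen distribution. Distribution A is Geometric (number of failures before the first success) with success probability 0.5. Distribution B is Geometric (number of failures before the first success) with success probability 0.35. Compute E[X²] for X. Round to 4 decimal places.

For each component E[X²] = Var + (mean)², giving A: 3; B: 8.7551.
Overall E[X²] = 0.63·3 + 0.37·8.7551 = 5.12939.

5.1294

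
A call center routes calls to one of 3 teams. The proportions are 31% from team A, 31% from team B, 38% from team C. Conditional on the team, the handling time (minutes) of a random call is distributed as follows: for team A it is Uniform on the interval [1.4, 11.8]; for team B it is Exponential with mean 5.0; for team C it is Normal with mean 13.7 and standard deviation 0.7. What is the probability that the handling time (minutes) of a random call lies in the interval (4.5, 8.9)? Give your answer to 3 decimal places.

Conditional on each team, P(4.5 < X < 8.9): A: 0.423077; B: 0.237932; C: 3.51258e-12.
By total probability, P(4.5 < X < 8.9) = 0.31·0.423077 + 0.31·0.237932 + 0.38·3.51258e-12 = 0.204913.

0.205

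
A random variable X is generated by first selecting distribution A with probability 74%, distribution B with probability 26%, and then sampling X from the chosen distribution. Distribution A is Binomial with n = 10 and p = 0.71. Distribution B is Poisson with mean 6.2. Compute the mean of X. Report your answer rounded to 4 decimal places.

6.8660

Component means — A: 7.1; B: 6.2.
E[X] = 0.74·7.1 + 0.26·6.2 = 6.866.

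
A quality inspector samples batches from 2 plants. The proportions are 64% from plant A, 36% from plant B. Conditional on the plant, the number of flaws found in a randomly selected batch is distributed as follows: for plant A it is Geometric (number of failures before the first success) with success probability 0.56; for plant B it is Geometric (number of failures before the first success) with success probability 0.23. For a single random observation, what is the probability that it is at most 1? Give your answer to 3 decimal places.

Conditional on each plant, P(X ≤ 1): A: 0.8064; B: 0.4071.
By total probability, P(X ≤ 1) = 0.64·0.8064 + 0.36·0.4071 = 0.662652.

0.663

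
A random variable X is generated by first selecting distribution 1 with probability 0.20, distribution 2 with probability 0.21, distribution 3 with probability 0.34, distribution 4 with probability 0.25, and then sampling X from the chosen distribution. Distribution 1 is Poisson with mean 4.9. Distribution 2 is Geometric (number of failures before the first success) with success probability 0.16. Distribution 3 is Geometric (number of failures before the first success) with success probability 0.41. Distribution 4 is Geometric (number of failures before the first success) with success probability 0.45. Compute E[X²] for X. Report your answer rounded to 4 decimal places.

21.4106

For each component E[X²] = Var + (mean)², giving 1: 28.91; 2: 60.375; 3: 5.58061; 4: 4.20988.
Overall E[X²] = 0.2·28.91 + 0.21·60.375 + 0.34·5.58061 + 0.25·4.20988 = 21.4106.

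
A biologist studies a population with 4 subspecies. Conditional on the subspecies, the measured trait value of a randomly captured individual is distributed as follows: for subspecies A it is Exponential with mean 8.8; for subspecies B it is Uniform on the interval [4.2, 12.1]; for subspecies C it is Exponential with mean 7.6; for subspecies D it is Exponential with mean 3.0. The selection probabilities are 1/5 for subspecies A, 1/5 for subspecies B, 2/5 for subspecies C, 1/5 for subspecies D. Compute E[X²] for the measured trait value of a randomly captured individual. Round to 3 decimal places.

For each component E[X²] = Var + (mean)², giving A: 154.88; B: 71.6233; C: 115.52; D: 18.
Overall E[X²] = 0.2·154.88 + 0.2·71.6233 + 0.4·115.52 + 0.2·18 = 95.1087.

95.109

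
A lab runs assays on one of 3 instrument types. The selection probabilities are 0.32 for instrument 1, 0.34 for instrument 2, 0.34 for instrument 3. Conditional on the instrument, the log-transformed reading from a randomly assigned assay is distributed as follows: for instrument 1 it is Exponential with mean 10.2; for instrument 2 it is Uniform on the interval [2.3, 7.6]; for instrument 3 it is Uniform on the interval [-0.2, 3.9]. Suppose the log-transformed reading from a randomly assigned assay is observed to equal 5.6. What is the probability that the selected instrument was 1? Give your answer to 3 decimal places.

Likelihoods f(5.6 | ·): 1: 0.0566192; 2: 0.188679; 3: 0.
Posterior ∝ prior × likelihood. Numerator for 1: 0.32·0.0566192 = 0.0181181.
Normalizing constant: 0.32·0.0566192 + 0.34·0.188679 + 0.34·0 = 0.0822691.
P(1 | observation) = 0.0181181 / 0.0822691 = 0.22023.

0.220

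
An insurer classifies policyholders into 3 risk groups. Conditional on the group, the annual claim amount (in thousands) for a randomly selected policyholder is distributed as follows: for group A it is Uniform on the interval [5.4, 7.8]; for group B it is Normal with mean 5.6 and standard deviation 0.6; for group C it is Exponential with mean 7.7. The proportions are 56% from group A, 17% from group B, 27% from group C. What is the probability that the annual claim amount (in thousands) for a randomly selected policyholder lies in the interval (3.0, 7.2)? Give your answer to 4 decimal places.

Conditional on each group, P(3.0 < X < 7.2): A: 0.75; B: 0.996162; C: 0.28476.
By total probability, P(3.0 < X < 7.2) = 0.56·0.75 + 0.17·0.996162 + 0.27·0.28476 = 0.666233.

0.6662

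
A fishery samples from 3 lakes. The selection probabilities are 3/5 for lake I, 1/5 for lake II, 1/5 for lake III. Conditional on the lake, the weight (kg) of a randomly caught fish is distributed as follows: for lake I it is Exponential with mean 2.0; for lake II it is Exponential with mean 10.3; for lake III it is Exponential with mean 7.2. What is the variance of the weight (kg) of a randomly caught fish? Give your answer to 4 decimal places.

Per component, I: μ=2, E[X²]=8; II: μ=10.3, E[X²]=212.18; III: μ=7.2, E[X²]=103.68.
E[X] = 0.6·2 + 0.2·10.3 + 0.2·7.2 = 4.7.
E[X²] = 0.6·8 + 0.2·212.18 + 0.2·103.68 = 67.972.
Var(X) = E[X²] − (E[X])² = 67.972 − 22.09 = 45.882.

45.8820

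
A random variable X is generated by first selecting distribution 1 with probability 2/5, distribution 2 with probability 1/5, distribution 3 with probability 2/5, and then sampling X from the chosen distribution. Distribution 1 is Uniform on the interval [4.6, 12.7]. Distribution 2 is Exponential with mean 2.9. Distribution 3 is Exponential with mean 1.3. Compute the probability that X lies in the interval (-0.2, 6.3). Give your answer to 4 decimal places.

Conditional on each component, P(-0.2 < X < 6.3): 1: 0.209877; 2: 0.886098; 3: 0.992141.
By total probability, P(-0.2 < X < 6.3) = 0.4·0.209877 + 0.2·0.886098 + 0.4·0.992141 = 0.658027.

0.6580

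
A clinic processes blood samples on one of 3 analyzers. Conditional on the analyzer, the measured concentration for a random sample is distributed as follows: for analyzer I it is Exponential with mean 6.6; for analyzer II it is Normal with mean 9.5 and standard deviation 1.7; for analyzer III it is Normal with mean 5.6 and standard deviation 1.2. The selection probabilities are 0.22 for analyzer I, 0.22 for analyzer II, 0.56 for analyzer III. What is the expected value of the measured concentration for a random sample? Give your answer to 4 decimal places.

Component means — I: 6.6; II: 9.5; III: 5.6.
E[X] = 0.22·6.6 + 0.22·9.5 + 0.56·5.6 = 6.678.

6.6780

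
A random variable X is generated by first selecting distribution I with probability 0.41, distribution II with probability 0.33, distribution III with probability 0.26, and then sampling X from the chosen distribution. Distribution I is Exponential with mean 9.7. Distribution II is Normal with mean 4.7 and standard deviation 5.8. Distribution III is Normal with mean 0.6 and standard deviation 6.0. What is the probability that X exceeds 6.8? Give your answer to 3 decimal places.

0.361

Conditional on each component, P(X > 6.8): I: 0.496074; II: 0.35865; III: 0.150724.
By total probability, P(X > 6.8) = 0.41·0.496074 + 0.33·0.35865 + 0.26·0.150724 = 0.360933.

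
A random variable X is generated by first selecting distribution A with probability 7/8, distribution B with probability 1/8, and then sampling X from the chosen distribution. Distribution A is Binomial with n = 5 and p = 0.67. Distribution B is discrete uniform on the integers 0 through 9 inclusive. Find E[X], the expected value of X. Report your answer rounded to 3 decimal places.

3.494

Component means — A: 3.35; B: 4.5.
E[X] = 0.875·3.35 + 0.125·4.5 = 3.49375.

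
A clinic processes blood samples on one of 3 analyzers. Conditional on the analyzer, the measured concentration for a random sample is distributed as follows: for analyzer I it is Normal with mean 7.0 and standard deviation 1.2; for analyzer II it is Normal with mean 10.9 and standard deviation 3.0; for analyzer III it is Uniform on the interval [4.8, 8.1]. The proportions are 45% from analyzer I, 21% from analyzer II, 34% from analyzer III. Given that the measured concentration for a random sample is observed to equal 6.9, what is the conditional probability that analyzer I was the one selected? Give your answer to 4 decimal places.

Likelihoods f(6.9 | ·): I: 0.3313; II: 0.05467; III: 0.30303.
Posterior ∝ prior × likelihood. Numerator for I: 0.45·0.3313 = 0.149085.
Normalizing constant: 0.45·0.3313 + 0.21·0.05467 + 0.34·0.30303 = 0.263596.
P(I | observation) = 0.149085 / 0.263596 = 0.565581.

0.5656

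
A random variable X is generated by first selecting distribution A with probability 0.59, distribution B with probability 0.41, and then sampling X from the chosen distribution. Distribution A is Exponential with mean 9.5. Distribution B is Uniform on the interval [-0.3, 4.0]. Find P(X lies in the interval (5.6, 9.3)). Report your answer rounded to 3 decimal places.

Conditional on each component, P(5.6 < X < 9.3): A: 0.178913; B: 0.
By total probability, P(5.6 < X < 9.3) = 0.59·0.178913 + 0.41·0 = 0.105559.

0.106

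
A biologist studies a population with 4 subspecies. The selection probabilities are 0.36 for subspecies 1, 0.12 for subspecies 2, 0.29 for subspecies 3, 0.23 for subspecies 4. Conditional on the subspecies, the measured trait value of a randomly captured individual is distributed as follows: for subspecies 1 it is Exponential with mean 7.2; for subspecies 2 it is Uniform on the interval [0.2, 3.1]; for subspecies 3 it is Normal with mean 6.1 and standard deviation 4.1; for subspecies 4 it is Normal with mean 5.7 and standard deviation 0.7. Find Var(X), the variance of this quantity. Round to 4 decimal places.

26.5299

Per component, 1: μ=7.2, E[X²]=103.68; 2: μ=1.65, E[X²]=3.42333; 3: μ=6.1, E[X²]=54.02; 4: μ=5.7, E[X²]=32.98.
E[X] = 0.36·7.2 + 0.12·1.65 + 0.29·6.1 + 0.23·5.7 = 5.87.
E[X²] = 0.36·103.68 + 0.12·3.42333 + 0.29·54.02 + 0.23·32.98 = 60.9868.
Var(X) = E[X²] − (E[X])² = 60.9868 − 34.4569 = 26.5299.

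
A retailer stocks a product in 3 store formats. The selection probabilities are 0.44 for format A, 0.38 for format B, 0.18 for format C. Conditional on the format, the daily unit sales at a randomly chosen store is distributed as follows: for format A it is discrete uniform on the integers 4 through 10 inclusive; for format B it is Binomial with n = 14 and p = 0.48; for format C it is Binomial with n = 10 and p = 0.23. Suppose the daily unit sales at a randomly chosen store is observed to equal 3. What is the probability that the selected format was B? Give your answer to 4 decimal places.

Likelihoods P(X=3 | ·): A: 0; B: 0.0302595; C: 0.234315.
Posterior ∝ prior × likelihood. Numerator for B: 0.38·0.0302595 = 0.0114986.
Normalizing constant: 0.44·0 + 0.38·0.0302595 + 0.18·0.234315 = 0.0536753.
P(B | observation) = 0.0114986 / 0.0536753 = 0.214225.

0.2142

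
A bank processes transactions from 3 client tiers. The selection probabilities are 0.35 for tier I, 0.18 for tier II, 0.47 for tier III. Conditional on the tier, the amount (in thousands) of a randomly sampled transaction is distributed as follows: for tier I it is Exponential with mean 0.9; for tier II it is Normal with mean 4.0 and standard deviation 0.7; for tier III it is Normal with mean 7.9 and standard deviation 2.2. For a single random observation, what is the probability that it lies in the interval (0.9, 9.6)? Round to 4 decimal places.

0.6751

Conditional on each tier, P(0.9 < X < 9.6): I: 0.367856; II: 0.999995; III: 0.779426.
By total probability, P(0.9 < X < 9.6) = 0.35·0.367856 + 0.18·0.999995 + 0.47·0.779426 = 0.675079.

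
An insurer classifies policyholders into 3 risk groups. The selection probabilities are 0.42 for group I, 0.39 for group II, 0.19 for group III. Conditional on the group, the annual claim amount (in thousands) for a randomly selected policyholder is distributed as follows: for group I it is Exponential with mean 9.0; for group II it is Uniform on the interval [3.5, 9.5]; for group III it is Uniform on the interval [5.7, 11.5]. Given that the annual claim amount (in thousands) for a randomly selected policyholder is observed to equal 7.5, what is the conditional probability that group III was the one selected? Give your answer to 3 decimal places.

0.278

Likelihoods f(7.5 | ·): I: 0.0482887; II: 0.166667; III: 0.172414.
Posterior ∝ prior × likelihood. Numerator for III: 0.19·0.172414 = 0.0327586.
Normalizing constant: 0.42·0.0482887 + 0.39·0.166667 + 0.19·0.172414 = 0.11804.
P(III | observation) = 0.0327586 / 0.11804 = 0.277522.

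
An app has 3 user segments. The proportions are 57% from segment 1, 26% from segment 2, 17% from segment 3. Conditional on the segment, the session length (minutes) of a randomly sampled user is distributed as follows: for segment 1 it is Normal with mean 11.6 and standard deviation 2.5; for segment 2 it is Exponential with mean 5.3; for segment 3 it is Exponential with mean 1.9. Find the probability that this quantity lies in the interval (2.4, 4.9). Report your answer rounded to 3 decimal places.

Conditional on each segment, P(2.4 < X < 4.9): 1: 0.00356449; 2: 0.239108; 3: 0.206906.
By total probability, P(2.4 < X < 4.9) = 0.57·0.00356449 + 0.26·0.239108 + 0.17·0.206906 = 0.0993737.

0.099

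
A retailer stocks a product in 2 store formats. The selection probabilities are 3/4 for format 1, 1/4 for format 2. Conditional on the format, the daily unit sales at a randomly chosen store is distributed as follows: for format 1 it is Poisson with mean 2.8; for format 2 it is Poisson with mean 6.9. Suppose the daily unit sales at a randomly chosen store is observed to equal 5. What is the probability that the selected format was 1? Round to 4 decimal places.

0.6658

Likelihoods P(X=5 | ·): 1: 0.0872136; 2: 0.131351.
Posterior ∝ prior × likelihood. Numerator for 1: 0.75·0.0872136 = 0.0654102.
Normalizing constant: 0.75·0.0872136 + 0.25·0.131351 = 0.0982479.
P(1 | observation) = 0.0654102 / 0.0982479 = 0.665767.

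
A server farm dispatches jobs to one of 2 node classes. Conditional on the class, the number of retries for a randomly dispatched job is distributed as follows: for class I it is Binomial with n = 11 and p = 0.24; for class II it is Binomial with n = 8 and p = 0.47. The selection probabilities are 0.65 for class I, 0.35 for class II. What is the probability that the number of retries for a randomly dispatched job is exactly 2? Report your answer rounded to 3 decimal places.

Conditional on each class, P(X = 2): I: 0.267983; II: 0.137091.
By total probability, P(X = 2) = 0.65·0.267983 + 0.35·0.137091 = 0.222171.

0.222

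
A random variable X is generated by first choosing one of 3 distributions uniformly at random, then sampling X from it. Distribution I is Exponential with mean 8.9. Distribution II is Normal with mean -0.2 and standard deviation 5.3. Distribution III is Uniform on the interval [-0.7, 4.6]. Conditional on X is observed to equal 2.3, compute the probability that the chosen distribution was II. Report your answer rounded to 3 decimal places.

0.196

Likelihoods f(2.3 | ·): I: 0.0867714; II: 0.0673471; III: 0.188679.
Posterior ∝ prior × likelihood. Numerator for II: 0.333333·0.0673471 = 0.022449.
Normalizing constant: 0.333333·0.0867714 + 0.333333·0.0673471 + 0.333333·0.188679 = 0.114266.
P(II | observation) = 0.022449 / 0.114266 = 0.196463.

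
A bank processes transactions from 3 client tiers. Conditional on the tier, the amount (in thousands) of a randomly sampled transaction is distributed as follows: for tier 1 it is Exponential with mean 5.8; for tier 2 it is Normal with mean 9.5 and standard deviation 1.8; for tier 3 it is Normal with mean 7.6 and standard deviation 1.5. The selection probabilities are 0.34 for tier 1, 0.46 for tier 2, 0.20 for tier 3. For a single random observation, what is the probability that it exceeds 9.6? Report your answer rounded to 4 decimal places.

0.3030

Conditional on each tier, P(X > 9.6): 1: 0.191059; 2: 0.477848; 3: 0.0912112.
By total probability, P(X > 9.6) = 0.34·0.191059 + 0.46·0.477848 + 0.2·0.0912112 = 0.303012.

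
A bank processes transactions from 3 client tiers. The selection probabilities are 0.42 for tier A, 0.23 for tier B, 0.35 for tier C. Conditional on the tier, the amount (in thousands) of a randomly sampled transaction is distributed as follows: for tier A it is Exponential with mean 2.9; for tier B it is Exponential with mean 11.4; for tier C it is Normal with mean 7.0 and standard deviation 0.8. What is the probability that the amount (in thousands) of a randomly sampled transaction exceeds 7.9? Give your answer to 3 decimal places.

0.188

Conditional on each tier, P(X > 7.9): A: 0.0656027; B: 0.500082; C: 0.130295.
By total probability, P(X > 7.9) = 0.42·0.0656027 + 0.23·0.500082 + 0.35·0.130295 = 0.188175.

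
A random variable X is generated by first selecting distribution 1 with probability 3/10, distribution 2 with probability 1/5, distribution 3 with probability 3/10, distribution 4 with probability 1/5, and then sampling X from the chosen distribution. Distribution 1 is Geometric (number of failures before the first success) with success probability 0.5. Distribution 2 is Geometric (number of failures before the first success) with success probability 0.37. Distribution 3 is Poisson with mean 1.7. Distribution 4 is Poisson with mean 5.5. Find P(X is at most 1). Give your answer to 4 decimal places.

Conditional on each component, P(X ≤ 1): 1: 0.75; 2: 0.6031; 3: 0.493246; 4: 0.026564.
By total probability, P(X ≤ 1) = 0.3·0.75 + 0.2·0.6031 + 0.3·0.493246 + 0.2·0.026564 = 0.498906.

0.4989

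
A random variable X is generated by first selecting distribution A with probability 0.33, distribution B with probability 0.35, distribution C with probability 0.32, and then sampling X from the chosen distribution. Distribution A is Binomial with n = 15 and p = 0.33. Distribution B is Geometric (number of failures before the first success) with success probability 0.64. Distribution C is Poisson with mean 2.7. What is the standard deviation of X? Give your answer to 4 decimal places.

Per component, A: μ=4.95, E[X²]=27.819; B: μ=0.5625, E[X²]=1.19531; C: μ=2.7, E[X²]=9.99.
E[X] = 0.33·4.95 + 0.35·0.5625 + 0.32·2.7 = 2.69438.
E[X²] = 0.33·27.819 + 0.35·1.19531 + 0.32·9.99 = 12.7954.
Var(X) = E[X²] − (E[X])² = 12.7954 − 7.25966 = 5.53577.
SD(X) = √5.53577 = 2.35282.

2.3528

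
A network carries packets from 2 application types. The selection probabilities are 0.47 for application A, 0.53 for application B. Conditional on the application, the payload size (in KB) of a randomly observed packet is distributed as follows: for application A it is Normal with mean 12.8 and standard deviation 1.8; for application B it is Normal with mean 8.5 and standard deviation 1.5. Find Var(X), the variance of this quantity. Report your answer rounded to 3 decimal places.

7.321

Per component, A: μ=12.8, E[X²]=167.08; B: μ=8.5, E[X²]=74.5.
E[X] = 0.47·12.8 + 0.53·8.5 = 10.521.
E[X²] = 0.47·167.08 + 0.53·74.5 = 118.013.
Var(X) = E[X²] − (E[X])² = 118.013 − 110.691 = 7.32116.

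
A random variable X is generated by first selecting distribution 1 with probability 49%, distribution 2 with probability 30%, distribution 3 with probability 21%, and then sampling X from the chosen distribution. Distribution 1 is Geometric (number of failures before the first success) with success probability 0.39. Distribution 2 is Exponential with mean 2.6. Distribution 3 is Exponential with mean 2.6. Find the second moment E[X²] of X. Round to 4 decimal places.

10.0591

For each component E[X²] = Var + (mean)², giving 1: 6.45694; 2: 13.52; 3: 13.52.
Overall E[X²] = 0.49·6.45694 + 0.3·13.52 + 0.21·13.52 = 10.0591.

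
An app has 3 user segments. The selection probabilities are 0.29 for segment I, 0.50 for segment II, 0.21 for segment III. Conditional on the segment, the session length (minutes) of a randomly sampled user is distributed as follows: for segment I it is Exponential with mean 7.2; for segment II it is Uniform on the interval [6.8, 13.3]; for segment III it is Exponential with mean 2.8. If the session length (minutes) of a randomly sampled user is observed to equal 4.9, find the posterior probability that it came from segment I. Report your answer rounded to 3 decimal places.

0.610

Likelihoods f(4.9 | ·): I: 0.0703244; II: 0; III: 0.0620621.
Posterior ∝ prior × likelihood. Numerator for I: 0.29·0.0703244 = 0.0203941.
Normalizing constant: 0.29·0.0703244 + 0.5·0 + 0.21·0.0620621 = 0.0334271.
P(I | observation) = 0.0203941 / 0.0334271 = 0.610106.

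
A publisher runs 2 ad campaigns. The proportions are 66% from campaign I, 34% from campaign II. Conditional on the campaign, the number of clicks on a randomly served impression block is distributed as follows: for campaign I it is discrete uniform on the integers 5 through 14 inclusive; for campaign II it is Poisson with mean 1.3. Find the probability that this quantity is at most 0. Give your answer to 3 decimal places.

0.093

Conditional on each campaign, P(X ≤ 0): I: 0; II: 0.272532.
By total probability, P(X ≤ 0) = 0.66·0 + 0.34·0.272532 = 0.0926608.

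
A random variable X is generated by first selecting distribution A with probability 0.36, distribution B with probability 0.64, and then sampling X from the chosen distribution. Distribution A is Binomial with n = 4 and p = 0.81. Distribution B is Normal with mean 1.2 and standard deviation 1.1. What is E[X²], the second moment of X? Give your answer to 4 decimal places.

5.6968

For each component E[X²] = Var + (mean)², giving A: 11.1132; B: 2.65.
Overall E[X²] = 0.36·11.1132 + 0.64·2.65 = 5.69675.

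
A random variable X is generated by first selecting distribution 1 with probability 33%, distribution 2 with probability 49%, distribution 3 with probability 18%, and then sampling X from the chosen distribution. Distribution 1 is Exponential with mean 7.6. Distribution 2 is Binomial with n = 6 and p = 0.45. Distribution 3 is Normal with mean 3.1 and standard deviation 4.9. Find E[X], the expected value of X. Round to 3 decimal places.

Component means — 1: 7.6; 2: 2.7; 3: 3.1.
E[X] = 0.33·7.6 + 0.49·2.7 + 0.18·3.1 = 4.389.

4.389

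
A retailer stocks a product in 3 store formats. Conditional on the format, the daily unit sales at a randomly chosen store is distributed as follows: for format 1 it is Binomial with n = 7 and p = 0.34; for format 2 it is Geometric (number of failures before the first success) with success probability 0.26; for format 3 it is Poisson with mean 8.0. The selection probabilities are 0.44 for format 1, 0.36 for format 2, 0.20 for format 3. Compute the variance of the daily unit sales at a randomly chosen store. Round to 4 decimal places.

Per component, 1: μ=2.38, E[X²]=7.2352; 2: μ=2.84615, E[X²]=19.0473; 3: μ=8, E[X²]=72.
E[X] = 0.44·2.38 + 0.36·2.84615 + 0.2·8 = 3.67182.
E[X²] = 0.44·7.2352 + 0.36·19.0473 + 0.2·72 = 24.4405.
Var(X) = E[X²] − (E[X])² = 24.4405 − 13.4822 = 10.9583.

10.9583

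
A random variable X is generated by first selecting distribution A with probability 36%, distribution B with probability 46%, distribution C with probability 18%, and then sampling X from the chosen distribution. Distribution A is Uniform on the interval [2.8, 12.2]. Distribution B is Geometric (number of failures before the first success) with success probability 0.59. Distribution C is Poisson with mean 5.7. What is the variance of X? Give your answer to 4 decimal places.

14.1716

Per component, A: μ=7.5, E[X²]=63.6133; B: μ=0.694915, E[X²]=1.66073; C: μ=5.7, E[X²]=38.19.
E[X] = 0.36·7.5 + 0.46·0.694915 + 0.18·5.7 = 4.04566.
E[X²] = 0.36·63.6133 + 0.46·1.66073 + 0.18·38.19 = 30.5389.
Var(X) = E[X²] − (E[X])² = 30.5389 − 16.3674 = 14.1716.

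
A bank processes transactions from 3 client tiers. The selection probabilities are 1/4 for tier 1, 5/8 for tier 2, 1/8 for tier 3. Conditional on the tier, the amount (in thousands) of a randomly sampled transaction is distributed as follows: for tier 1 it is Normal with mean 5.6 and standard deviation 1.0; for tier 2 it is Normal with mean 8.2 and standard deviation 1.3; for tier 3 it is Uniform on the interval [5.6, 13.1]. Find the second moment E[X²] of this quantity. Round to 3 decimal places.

For each component E[X²] = Var + (mean)², giving 1: 32.36; 2: 68.93; 3: 92.11.
Overall E[X²] = 0.25·32.36 + 0.625·68.93 + 0.125·92.11 = 62.685.

62.685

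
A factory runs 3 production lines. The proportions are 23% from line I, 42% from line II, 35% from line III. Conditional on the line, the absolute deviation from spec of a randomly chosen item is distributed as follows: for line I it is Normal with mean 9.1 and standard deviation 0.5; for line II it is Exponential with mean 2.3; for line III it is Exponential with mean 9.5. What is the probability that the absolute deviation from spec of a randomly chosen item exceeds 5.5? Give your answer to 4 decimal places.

0.4646

Conditional on each line, P(X > 5.5): I: 1; II: 0.0915102; III: 0.560488.
By total probability, P(X > 5.5) = 0.23·1 + 0.42·0.0915102 + 0.35·0.560488 = 0.464605.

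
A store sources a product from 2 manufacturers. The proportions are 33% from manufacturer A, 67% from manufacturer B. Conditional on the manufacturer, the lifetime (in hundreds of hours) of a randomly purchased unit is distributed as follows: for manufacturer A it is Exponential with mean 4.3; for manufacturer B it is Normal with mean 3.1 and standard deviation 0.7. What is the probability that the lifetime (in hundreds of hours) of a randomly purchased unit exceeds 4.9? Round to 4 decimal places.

Conditional on each manufacturer, P(X > 4.9): A: 0.319968; B: 0.005064.
By total probability, P(X > 4.9) = 0.33·0.319968 + 0.67·0.005064 = 0.108982.

0.1090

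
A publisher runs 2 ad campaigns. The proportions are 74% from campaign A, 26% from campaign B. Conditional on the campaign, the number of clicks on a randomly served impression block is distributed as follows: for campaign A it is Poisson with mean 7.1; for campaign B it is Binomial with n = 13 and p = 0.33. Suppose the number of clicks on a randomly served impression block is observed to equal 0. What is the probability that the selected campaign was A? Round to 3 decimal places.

0.300

Likelihoods P(X=0 | ·): A: 0.000825105; B: 0.00548242.
Posterior ∝ prior × likelihood. Numerator for A: 0.74·0.000825105 = 0.000610578.
Normalizing constant: 0.74·0.000825105 + 0.26·0.00548242 = 0.00203601.
P(A | observation) = 0.000610578 / 0.00203601 = 0.29989.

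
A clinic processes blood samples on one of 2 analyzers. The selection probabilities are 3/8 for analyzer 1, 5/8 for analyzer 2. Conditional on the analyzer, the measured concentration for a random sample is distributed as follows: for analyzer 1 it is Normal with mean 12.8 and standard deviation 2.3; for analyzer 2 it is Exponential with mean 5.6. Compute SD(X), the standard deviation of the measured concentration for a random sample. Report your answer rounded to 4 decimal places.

5.8081

Per component, 1: μ=12.8, E[X²]=169.13; 2: μ=5.6, E[X²]=62.72.
E[X] = 0.375·12.8 + 0.625·5.6 = 8.3.
E[X²] = 0.375·169.13 + 0.625·62.72 = 102.624.
Var(X) = E[X²] − (E[X])² = 102.624 − 68.89 = 33.7337.
SD(X) = √33.7337 = 5.80808.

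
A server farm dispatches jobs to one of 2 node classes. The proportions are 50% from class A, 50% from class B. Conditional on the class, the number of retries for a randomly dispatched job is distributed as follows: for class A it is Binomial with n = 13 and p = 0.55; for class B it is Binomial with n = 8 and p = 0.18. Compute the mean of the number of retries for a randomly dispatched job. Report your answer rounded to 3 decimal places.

4.295

Component means — A: 7.15; B: 1.44.
E[X] = 0.5·7.15 + 0.5·1.44 = 4.295.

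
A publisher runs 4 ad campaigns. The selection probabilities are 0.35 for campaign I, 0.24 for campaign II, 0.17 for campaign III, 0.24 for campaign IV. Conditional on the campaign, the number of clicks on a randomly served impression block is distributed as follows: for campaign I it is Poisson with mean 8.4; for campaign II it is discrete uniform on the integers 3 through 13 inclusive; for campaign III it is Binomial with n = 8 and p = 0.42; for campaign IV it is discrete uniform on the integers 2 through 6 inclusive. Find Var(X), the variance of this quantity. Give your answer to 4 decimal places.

Per component, I: μ=8.4, E[X²]=78.96; II: μ=8, E[X²]=74; III: μ=3.36, E[X²]=13.2384; IV: μ=4, E[X²]=18.
E[X] = 0.35·8.4 + 0.24·8 + 0.17·3.36 + 0.24·4 = 6.3912.
E[X²] = 0.35·78.96 + 0.24·74 + 0.17·13.2384 + 0.24·18 = 51.9665.
Var(X) = E[X²] − (E[X])² = 51.9665 − 40.8474 = 11.1191.

11.1191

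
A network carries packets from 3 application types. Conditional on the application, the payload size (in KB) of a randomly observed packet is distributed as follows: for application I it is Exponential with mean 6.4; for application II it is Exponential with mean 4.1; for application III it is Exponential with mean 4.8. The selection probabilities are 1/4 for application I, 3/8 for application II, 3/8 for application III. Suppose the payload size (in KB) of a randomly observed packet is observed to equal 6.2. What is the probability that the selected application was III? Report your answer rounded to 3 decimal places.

Likelihoods f(6.2 | ·): I: 0.0593058; II: 0.0537623; III: 0.0572526.
Posterior ∝ prior × likelihood. Numerator for III: 0.375·0.0572526 = 0.0214697.
Normalizing constant: 0.25·0.0593058 + 0.375·0.0537623 + 0.375·0.0572526 = 0.056457.
P(III | observation) = 0.0214697 / 0.056457 = 0.380284.

0.380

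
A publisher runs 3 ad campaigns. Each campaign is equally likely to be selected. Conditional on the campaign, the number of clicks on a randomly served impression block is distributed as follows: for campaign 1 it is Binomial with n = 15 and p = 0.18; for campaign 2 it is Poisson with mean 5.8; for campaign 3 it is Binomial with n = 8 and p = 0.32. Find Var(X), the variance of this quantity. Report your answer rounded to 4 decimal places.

Per component, 1: μ=2.7, E[X²]=9.504; 2: μ=5.8, E[X²]=39.44; 3: μ=2.56, E[X²]=8.2944.
E[X] = 0.333333·2.7 + 0.333333·5.8 + 0.333333·2.56 = 3.68667.
E[X²] = 0.333333·9.504 + 0.333333·39.44 + 0.333333·8.2944 = 19.0795.
Var(X) = E[X²] − (E[X])² = 19.0795 − 13.5915 = 5.48796.

5.4880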